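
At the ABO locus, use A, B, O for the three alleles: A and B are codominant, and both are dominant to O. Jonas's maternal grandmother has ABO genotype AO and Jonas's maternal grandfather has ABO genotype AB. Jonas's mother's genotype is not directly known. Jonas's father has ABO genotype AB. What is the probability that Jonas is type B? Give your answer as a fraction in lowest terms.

1/4

Jonas's mother's ABO genotype from AO × AB: 1/4 AA, 1/4 AB, 1/4 AO, 1/4 BO.
Crossing each possibility with the father AB and summing P(type B): 1/4·0 + 1/4·1/4 + 1/4·1/4 + 1/4·1/2 = 1/4.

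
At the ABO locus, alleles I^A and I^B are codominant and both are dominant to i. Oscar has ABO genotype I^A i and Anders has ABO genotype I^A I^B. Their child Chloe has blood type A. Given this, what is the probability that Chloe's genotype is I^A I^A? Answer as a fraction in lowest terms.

Cross I^A i × I^A I^B → 1/4 I^A I^A, 1/4 I^A I^B, 1/4 I^A i, 1/4 I^B i.
Type-A genotypes among offspring: I^A I^A (1/4), I^A i (1/4); total 1/2.
P(I^A I^A | type A) = (1/4) / (1/2) = 1/2.

1/2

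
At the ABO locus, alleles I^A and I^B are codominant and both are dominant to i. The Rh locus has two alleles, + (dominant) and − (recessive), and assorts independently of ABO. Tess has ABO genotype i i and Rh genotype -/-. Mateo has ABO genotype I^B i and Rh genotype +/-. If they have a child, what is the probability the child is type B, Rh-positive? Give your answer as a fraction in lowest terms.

1/4

ABO cross i i × I^B i → offspring phenotypes: 1/2 O, 1/2 B.
Rh cross -/- × +/- → 1/2 Rh+, 1/2 Rh-.
Independent loci: P(type B, Rh-positive) = 1/2 × 1/2 = 1/4.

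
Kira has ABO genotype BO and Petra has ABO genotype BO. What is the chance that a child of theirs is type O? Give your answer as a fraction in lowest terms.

ABO cross BO × BO → offspring phenotypes: 1/4 O, 3/4 B.
So P(type O) = 1/4.

1/4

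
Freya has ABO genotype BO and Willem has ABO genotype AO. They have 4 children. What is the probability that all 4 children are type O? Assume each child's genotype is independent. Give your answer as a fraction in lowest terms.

ABO cross BO × AO → 1/4 O, 1/4 A, 1/4 B, 1/4 AB.
So P(type O) = 1/4 per child.
All 4 independent: (1/4)^4 = 1/256.

1/256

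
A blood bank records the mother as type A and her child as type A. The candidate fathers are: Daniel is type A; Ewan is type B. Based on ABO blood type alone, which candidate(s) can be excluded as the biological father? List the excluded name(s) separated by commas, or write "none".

A candidate is excluded only if no genotype consistent with his phenotype could produce a type A child with a type A mother.
Every candidate has at least one consistent genotype combination, so none can be excluded.

none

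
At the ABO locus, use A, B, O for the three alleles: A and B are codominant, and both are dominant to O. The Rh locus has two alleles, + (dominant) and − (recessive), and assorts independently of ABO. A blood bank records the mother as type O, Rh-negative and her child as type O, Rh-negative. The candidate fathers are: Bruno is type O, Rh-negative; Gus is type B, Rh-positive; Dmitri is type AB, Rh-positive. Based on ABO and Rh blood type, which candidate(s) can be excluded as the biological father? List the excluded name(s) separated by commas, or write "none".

A candidate is excluded only if no genotype consistent with his phenotype could produce a type O, Rh-negative child with a type O, Rh-negative mother.
Dmitri (type AB, Rh+): no genotype consistent with that phenotype can produce a type-O Rh- child with a type-O mother.

Dmitri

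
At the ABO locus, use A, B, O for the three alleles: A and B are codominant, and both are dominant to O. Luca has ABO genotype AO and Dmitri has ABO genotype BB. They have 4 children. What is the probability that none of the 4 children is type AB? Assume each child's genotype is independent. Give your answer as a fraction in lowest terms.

ABO cross AO × BB → 1/2 B, 1/2 AB.
So P(type AB) = 1/2 per child.
P(not type AB) = 1/2 for one child; (1/2)^4 = 1/16.

1/16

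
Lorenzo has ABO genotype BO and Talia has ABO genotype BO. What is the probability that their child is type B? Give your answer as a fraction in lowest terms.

3/4

ABO cross BO × BO → offspring phenotypes: 1/4 O, 3/4 B.
So P(type B) = 3/4.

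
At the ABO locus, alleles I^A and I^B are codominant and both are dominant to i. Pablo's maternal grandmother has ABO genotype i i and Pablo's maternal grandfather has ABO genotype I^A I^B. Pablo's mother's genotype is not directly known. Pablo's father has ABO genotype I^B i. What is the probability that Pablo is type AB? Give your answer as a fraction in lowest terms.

Pablo's mother's ABO genotype from i i × I^A I^B: 1/2 I^A i, 1/2 I^B i.
Crossing each possibility with the father I^B i and summing P(type AB): 1/2·1/4 + 1/2·0 = 1/8.

1/8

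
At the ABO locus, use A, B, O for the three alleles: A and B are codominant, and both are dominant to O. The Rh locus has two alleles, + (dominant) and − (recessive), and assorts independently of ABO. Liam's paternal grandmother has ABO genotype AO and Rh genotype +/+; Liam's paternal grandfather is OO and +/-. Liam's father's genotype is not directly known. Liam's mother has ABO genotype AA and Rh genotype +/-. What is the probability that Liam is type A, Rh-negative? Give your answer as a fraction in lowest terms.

1/8

Liam's father's ABO genotype from AO × OO: 1/2 AO, 1/2 OO.
Crossing each possibility with the mother AA and summing P(type A): 1/2·1 + 1/2·1 = 1.
Similarly for Rh via the father's Rh distribution: P(Rh-) = 1/8.
Independent loci: 1 × 1/8 = 1/8.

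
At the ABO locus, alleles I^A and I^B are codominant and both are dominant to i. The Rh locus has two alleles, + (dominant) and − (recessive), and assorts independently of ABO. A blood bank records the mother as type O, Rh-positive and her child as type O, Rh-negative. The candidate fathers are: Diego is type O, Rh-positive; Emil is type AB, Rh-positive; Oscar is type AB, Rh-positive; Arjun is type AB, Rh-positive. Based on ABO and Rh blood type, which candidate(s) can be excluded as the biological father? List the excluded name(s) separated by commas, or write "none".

A candidate is excluded only if no genotype consistent with his phenotype could produce a type O, Rh-negative child with a type O, Rh-positive mother.
Emil (type AB, Rh+): no genotype consistent with that phenotype can produce a type-O Rh- child with a type-O mother.
Oscar (type AB, Rh+): no genotype consistent with that phenotype can produce a type-O Rh- child with a type-O mother.
Arjun (type AB, Rh+): no genotype consistent with that phenotype can produce a type-O Rh- child with a type-O mother.

Emil, Oscar, Arjun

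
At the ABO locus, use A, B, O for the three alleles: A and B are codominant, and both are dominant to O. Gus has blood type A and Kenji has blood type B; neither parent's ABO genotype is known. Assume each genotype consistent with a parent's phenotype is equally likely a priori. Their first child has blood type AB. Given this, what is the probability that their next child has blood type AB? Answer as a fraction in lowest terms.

Possible genotypes: Gus ∈ {AA, AO}; Kenji ∈ {BB, BO}.
Weight each parental genotype pair by prior × P(type-AB child):
  AA × BB: posterior weight 4/9; P(next child type AB) = 1.
  AA × BO: posterior weight 2/9; P(next child type AB) = 1/2.
  AO × BB: posterior weight 2/9; P(next child type AB) = 1/2.
  AO × BO: posterior weight 1/9; P(next child type AB) = 1/4.
Weighted sum = 25/36.

25/36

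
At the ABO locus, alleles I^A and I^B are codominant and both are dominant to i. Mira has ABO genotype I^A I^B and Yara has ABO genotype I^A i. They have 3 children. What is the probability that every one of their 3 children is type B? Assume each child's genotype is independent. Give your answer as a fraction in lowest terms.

ABO cross I^A I^B × I^A i → 1/2 A, 1/4 B, 1/4 AB.
So P(type B) = 1/4 per child.
All 3 independent: (1/4)^3 = 1/64.

1/64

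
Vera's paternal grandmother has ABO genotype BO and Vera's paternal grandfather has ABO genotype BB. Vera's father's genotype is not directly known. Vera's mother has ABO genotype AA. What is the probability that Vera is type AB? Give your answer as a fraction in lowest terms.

Vera's father's ABO genotype from BO × BB: 1/2 BB, 1/2 BO.
Crossing each possibility with the mother AA and summing P(type AB): 1/2·1 + 1/2·1/2 = 3/4.

3/4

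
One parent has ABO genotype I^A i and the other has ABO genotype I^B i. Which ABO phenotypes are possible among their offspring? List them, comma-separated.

O, A, B, AB

Gametes from I^A i × I^B i give offspring ABO genotypes I^A I^B, I^A i, I^B i, i i, i.e. phenotypes O, A, B, AB.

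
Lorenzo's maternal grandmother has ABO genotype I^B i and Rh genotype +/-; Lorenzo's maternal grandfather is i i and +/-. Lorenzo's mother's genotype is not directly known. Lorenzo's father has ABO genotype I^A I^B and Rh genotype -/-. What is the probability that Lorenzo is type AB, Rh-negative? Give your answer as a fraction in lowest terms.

Lorenzo's mother's ABO genotype from I^B i × i i: 1/2 I^B i, 1/2 i i.
Crossing each possibility with the father I^A I^B and summing P(type AB): 1/2·1/4 + 1/2·0 = 1/8.
Similarly for Rh via the mother's Rh distribution: P(Rh-) = 1/2.
Independent loci: 1/8 × 1/2 = 1/16.

1/16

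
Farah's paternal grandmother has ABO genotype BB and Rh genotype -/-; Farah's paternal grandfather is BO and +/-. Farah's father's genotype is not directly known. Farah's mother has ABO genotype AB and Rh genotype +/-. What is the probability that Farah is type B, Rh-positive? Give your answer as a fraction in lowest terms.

Farah's father's ABO genotype from BB × BO: 1/2 BB, 1/2 BO.
Crossing each possibility with the mother AB and summing P(type B): 1/2·1/2 + 1/2·1/2 = 1/2.
Similarly for Rh via the father's Rh distribution: P(Rh+) = 5/8.
Independent loci: 1/2 × 5/8 = 5/16.

5/16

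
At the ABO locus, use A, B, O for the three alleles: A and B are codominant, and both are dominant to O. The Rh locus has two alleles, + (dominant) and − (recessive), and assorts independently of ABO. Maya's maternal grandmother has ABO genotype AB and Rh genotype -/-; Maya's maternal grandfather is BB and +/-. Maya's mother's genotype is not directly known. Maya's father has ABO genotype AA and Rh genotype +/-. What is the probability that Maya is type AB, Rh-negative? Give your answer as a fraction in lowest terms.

9/32

Maya's mother's ABO genotype from AB × BB: 1/2 AB, 1/2 BB.
Crossing each possibility with the father AA and summing P(type AB): 1/2·1/2 + 1/2·1 = 3/4.
Similarly for Rh via the mother's Rh distribution: P(Rh-) = 3/8.
Independent loci: 3/4 × 3/8 = 9/32.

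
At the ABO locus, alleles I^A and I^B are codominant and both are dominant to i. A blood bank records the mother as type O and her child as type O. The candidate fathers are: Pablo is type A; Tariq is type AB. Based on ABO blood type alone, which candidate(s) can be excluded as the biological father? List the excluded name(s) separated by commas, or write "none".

A candidate is excluded only if no genotype consistent with his phenotype could produce a type O child with a type O mother.
Tariq (type AB): no genotype consistent with that phenotype can produce a type-O child with a type-O mother.

Tariq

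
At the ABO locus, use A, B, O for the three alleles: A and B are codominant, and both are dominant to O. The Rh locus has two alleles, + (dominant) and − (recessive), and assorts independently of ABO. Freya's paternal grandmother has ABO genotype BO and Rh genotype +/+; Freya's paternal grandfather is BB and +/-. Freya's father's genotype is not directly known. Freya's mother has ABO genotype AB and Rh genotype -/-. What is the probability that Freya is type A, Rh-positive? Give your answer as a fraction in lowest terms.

3/32

Freya's father's ABO genotype from BO × BB: 1/2 BB, 1/2 BO.
Crossing each possibility with the mother AB and summing P(type A): 1/2·0 + 1/2·1/4 = 1/8.
Similarly for Rh via the father's Rh distribution: P(Rh+) = 3/4.
Independent loci: 1/8 × 3/4 = 3/32.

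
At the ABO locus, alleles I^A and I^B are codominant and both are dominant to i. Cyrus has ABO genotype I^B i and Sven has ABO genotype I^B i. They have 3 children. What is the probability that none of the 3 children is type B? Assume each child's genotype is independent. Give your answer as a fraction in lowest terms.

ABO cross I^B i × I^B i → 1/4 O, 3/4 B.
So P(type B) = 3/4 per child.
P(not type B) = 1/4 for one child; (1/4)^3 = 1/64.

1/64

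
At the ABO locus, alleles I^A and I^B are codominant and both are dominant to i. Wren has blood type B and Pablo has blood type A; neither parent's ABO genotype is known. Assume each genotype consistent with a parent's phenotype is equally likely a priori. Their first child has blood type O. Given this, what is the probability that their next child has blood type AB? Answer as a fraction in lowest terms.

1/4

Possible genotypes: Wren ∈ {I^B I^B, I^B i}; Pablo ∈ {I^A I^A, I^A i}.
Weight each parental genotype pair by prior × P(type-O child):
  I^B i × I^A i: posterior weight 1; P(next child type AB) = 1/4.
Weighted sum = 1/4.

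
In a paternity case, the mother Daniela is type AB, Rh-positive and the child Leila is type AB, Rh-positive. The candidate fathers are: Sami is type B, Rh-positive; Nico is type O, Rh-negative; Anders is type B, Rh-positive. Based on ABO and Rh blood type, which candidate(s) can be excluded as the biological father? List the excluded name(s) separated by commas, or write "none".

Nico

A candidate is excluded only if no genotype consistent with his phenotype could produce a type AB, Rh-positive child with a type AB, Rh-positive mother.
Nico (type O, Rh-): no genotype consistent with that phenotype can produce a type-AB Rh+ child with a type-AB mother.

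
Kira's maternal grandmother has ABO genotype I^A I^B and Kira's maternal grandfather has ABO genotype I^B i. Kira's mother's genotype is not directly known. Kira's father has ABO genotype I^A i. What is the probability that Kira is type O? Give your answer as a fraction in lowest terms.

1/8

Kira's mother's ABO genotype from I^A I^B × I^B i: 1/4 I^A I^B, 1/4 I^A i, 1/4 I^B I^B, 1/4 I^B i.
Crossing each possibility with the father I^A i and summing P(type O): 1/4·0 + 1/4·1/4 + 1/4·0 + 1/4·1/4 = 1/8.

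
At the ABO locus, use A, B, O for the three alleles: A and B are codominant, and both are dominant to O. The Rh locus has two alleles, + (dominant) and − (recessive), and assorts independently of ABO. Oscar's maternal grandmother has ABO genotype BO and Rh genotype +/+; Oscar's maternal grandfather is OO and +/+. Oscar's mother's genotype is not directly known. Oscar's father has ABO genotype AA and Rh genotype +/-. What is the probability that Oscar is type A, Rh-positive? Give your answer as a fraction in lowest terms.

Oscar's mother's ABO genotype from BO × OO: 1/2 BO, 1/2 OO.
Crossing each possibility with the father AA and summing P(type A): 1/2·1/2 + 1/2·1 = 3/4.
Similarly for Rh via the mother's Rh distribution: P(Rh+) = 1.
Independent loci: 3/4 × 1 = 3/4.

3/4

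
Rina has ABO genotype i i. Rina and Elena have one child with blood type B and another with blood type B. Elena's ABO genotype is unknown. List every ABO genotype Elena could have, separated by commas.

I^A I^B, I^B I^B, I^B i

For each candidate genotype of Elena, check whether crossing it with i i can produce every observed child phenotype.
  I^A I^A → possible child types {A} ✗
  I^A I^B → possible child types {A, B} ✓
  I^A i → possible child types {O, A} ✗
  I^B I^B → possible child types {B} ✓
  I^B i → possible child types {O, B} ✓
  i i → possible child types {O} ✗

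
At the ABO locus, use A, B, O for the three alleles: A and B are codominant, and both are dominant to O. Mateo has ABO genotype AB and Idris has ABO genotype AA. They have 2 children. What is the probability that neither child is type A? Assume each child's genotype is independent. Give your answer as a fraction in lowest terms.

ABO cross AB × AA → 1/2 A, 1/2 AB.
So P(type A) = 1/2 per child.
P(not type A) = 1/2 for one child; (1/2)^2 = 1/4.

1/4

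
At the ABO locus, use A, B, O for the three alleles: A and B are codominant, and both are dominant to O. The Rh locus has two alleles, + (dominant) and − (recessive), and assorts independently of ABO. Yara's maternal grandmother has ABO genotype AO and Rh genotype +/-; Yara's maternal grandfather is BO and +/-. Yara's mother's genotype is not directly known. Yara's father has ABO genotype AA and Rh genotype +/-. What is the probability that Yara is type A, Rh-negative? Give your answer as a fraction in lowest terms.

3/16

Yara's mother's ABO genotype from AO × BO: 1/4 AB, 1/4 AO, 1/4 BO, 1/4 OO.
Crossing each possibility with the father AA and summing P(type A): 1/4·1/2 + 1/4·1 + 1/4·1/2 + 1/4·1 = 3/4.
Similarly for Rh via the mother's Rh distribution: P(Rh-) = 1/4.
Independent loci: 3/4 × 1/4 = 3/16.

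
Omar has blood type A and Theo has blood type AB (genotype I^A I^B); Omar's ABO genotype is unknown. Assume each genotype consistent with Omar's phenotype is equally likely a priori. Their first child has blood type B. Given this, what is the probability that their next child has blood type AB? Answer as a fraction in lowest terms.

Possible genotypes: Omar ∈ {I^A I^A, I^A i}; Theo ∈ {I^A I^B}.
Weight each parental genotype pair by prior × P(type-B child):
  I^A i × I^A I^B: posterior weight 1; P(next child type AB) = 1/4.
Weighted sum = 1/4.

1/4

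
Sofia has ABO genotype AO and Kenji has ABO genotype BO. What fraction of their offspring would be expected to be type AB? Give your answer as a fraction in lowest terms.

ABO cross AO × BO → offspring phenotypes: 1/4 O, 1/4 A, 1/4 B, 1/4 AB.
So P(type AB) = 1/4.

1/4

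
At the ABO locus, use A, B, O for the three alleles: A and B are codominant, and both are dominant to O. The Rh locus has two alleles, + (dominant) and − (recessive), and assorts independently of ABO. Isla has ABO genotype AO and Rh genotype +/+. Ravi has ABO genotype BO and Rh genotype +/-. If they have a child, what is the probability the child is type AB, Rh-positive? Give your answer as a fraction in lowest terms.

ABO cross AO × BO → offspring phenotypes: 1/4 O, 1/4 A, 1/4 B, 1/4 AB.
Rh cross +/+ × +/- → 1 Rh+.
Independent loci: P(type AB, Rh-positive) = 1/4 × 1 = 1/4.

1/4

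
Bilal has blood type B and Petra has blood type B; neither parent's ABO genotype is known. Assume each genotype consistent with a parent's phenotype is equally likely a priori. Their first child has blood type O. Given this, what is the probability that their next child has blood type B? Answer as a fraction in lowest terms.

3/4

Possible genotypes: Bilal ∈ {BB, BO}; Petra ∈ {BB, BO}.
Weight each parental genotype pair by prior × P(type-O child):
  BO × BO: posterior weight 1; P(next child type B) = 3/4.
Weighted sum = 3/4.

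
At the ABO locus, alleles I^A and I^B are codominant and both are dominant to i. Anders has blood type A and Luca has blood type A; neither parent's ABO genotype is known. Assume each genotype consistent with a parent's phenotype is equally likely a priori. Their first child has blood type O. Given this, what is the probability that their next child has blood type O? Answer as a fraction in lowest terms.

Possible genotypes: Anders ∈ {I^A I^A, I^A i}; Luca ∈ {I^A I^A, I^A i}.
Weight each parental genotype pair by prior × P(type-O child):
  I^A i × I^A i: posterior weight 1; P(next child type O) = 1/4.
Weighted sum = 1/4.

1/4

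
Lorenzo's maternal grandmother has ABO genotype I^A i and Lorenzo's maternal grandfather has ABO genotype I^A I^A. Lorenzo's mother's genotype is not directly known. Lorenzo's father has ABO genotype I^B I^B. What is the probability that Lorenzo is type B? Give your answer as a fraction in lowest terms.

Lorenzo's mother's ABO genotype from I^A i × I^A I^A: 1/2 I^A I^A, 1/2 I^A i.
Crossing each possibility with the father I^B I^B and summing P(type B): 1/2·0 + 1/2·1/2 = 1/4.

1/4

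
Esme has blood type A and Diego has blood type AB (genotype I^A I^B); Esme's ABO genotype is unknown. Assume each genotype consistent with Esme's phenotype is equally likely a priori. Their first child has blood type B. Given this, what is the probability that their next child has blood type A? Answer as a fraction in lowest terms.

1/2

Possible genotypes: Esme ∈ {I^A I^A, I^A i}; Diego ∈ {I^A I^B}.
Weight each parental genotype pair by prior × P(type-B child):
  I^A i × I^A I^B: posterior weight 1; P(next child type A) = 1/2.
Weighted sum = 1/2.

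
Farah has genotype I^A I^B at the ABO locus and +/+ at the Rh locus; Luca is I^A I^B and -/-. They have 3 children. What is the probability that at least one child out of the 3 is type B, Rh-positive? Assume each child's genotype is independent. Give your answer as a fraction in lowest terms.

ABO cross I^A I^B × I^A I^B → 1/4 A, 1/4 B, 1/2 AB.
Rh cross +/+ × -/- → 1 Rh+; so P(type B, Rh-positive) = 1/4 × 1 = 1/4 per child.
P(none) = (3/4)^3 = 27/64; P(at least one) = 1 − 27/64 = 37/64.

37/64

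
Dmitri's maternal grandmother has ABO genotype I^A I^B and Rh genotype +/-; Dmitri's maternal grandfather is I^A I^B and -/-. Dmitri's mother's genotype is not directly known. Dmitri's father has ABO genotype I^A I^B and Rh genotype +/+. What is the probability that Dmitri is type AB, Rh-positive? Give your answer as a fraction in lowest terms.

1/2

Dmitri's mother's ABO genotype from I^A I^B × I^A I^B: 1/4 I^A I^A, 1/2 I^A I^B, 1/4 I^B I^B.
Crossing each possibility with the father I^A I^B and summing P(type AB): 1/4·1/2 + 1/2·1/2 + 1/4·1/2 = 1/2.
Similarly for Rh via the mother's Rh distribution: P(Rh+) = 1.
Independent loci: 1/2 × 1 = 1/2.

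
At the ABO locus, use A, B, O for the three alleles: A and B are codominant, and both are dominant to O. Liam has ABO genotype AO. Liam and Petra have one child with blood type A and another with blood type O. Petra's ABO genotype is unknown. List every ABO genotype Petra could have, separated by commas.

AO, BO, OO

For each candidate genotype of Petra, check whether crossing it with AO can produce every observed child phenotype.
  AA → possible child types {A} ✗
  AB → possible child types {A, B, AB} ✗
  AO → possible child types {O, A} ✓
  BB → possible child types {B, AB} ✗
  BO → possible child types {O, A, B, AB} ✓
  OO → possible child types {O, A} ✓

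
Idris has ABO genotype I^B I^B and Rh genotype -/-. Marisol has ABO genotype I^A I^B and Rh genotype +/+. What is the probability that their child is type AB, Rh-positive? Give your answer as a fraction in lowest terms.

1/2

ABO cross I^B I^B × I^A I^B → offspring phenotypes: 1/2 B, 1/2 AB.
Rh cross -/- × +/+ → 1 Rh+.
Independent loci: P(type AB, Rh-positive) = 1/2 × 1 = 1/2.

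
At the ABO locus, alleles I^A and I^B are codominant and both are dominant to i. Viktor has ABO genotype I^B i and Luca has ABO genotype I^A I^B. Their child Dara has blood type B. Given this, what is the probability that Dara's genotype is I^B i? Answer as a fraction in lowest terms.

Cross I^B i × I^A I^B → 1/4 I^A I^B, 1/4 I^A i, 1/4 I^B I^B, 1/4 I^B i.
Type-B genotypes among offspring: I^B I^B (1/4), I^B i (1/4); total 1/2.
P(I^B i | type B) = (1/4) / (1/2) = 1/2.

1/2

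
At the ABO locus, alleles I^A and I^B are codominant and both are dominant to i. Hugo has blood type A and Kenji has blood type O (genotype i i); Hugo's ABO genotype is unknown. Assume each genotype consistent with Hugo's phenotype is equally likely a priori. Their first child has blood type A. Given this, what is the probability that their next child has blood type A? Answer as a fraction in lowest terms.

5/6

Possible genotypes: Hugo ∈ {I^A I^A, I^A i}; Kenji ∈ {i i}.
Weight each parental genotype pair by prior × P(type-A child):
  I^A I^A × i i: posterior weight 2/3; P(next child type A) = 1.
  I^A i × i i: posterior weight 1/3; P(next child type A) = 1/2.
Weighted sum = 5/6.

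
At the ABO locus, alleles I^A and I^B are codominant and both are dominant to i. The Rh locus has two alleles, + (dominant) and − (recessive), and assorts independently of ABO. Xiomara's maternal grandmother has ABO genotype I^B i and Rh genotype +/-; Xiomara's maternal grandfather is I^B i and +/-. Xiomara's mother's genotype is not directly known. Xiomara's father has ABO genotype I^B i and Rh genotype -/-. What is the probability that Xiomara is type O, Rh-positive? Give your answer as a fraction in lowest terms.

Xiomara's mother's ABO genotype from I^B i × I^B i: 1/4 I^B I^B, 1/2 I^B i, 1/4 i i.
Crossing each possibility with the father I^B i and summing P(type O): 1/4·0 + 1/2·1/4 + 1/4·1/2 = 1/4.
Similarly for Rh via the mother's Rh distribution: P(Rh+) = 1/2.
Independent loci: 1/4 × 1/2 = 1/8.

1/8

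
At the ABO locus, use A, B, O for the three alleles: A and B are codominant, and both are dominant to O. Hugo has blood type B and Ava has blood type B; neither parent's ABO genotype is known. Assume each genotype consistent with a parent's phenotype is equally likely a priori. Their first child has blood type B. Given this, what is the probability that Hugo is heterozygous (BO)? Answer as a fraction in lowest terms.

7/15

Possible genotypes: Hugo ∈ {BB, BO}; Ava ∈ {BB, BO}.
Weight each parental genotype pair by prior × P(type-B child):
  BB × BB: posterior weight 4/15.
  BB × BO: posterior weight 4/15.
  BO × BB: posterior weight 4/15.
  BO × BO: posterior weight 1/5.
Sum the posterior weight over pairs where Hugo is BO: 7/15.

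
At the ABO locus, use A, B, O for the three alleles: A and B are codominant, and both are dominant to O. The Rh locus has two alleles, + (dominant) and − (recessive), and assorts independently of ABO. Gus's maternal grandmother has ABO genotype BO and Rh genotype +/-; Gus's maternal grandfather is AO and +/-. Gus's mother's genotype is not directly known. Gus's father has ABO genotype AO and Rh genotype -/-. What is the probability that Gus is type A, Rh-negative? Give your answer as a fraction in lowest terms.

Gus's mother's ABO genotype from BO × AO: 1/4 AB, 1/4 AO, 1/4 BO, 1/4 OO.
Crossing each possibility with the father AO and summing P(type A): 1/4·1/2 + 1/4·3/4 + 1/4·1/4 + 1/4·1/2 = 1/2.
Similarly for Rh via the mother's Rh distribution: P(Rh-) = 1/2.
Independent loci: 1/2 × 1/2 = 1/4.

1/4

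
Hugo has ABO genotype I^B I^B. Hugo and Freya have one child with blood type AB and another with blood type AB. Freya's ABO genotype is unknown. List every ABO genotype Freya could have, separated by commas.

I^A I^A, I^A I^B, I^A i

For each candidate genotype of Freya, check whether crossing it with I^B I^B can produce every observed child phenotype.
  I^A I^A → possible child types {AB} ✓
  I^A I^B → possible child types {B, AB} ✓
  I^A i → possible child types {B, AB} ✓
  I^B I^B → possible child types {B} ✗
  I^B i → possible child types {B} ✗
  i i → possible child types {B} ✗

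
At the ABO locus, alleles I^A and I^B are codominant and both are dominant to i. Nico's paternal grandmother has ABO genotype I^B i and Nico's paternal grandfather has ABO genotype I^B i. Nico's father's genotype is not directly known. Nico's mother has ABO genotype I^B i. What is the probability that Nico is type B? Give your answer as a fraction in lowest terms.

Nico's father's ABO genotype from I^B i × I^B i: 1/4 I^B I^B, 1/2 I^B i, 1/4 i i.
Crossing each possibility with the mother I^B i and summing P(type B): 1/4·1 + 1/2·3/4 + 1/4·1/2 = 3/4.

3/4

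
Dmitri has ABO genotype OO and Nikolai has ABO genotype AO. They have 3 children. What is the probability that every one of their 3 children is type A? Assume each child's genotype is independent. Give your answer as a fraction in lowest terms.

ABO cross OO × AO → 1/2 O, 1/2 A.
So P(type A) = 1/2 per child.
All 3 independent: (1/2)^3 = 1/8.

1/8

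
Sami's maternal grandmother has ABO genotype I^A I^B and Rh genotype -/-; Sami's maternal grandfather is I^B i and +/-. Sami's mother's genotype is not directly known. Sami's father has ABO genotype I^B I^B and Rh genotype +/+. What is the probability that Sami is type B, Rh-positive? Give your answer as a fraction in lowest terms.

3/4

Sami's mother's ABO genotype from I^A I^B × I^B i: 1/4 I^A I^B, 1/4 I^A i, 1/4 I^B I^B, 1/4 I^B i.
Crossing each possibility with the father I^B I^B and summing P(type B): 1/4·1/2 + 1/4·1/2 + 1/4·1 + 1/4·1 = 3/4.
Similarly for Rh via the mother's Rh distribution: P(Rh+) = 1.
Independent loci: 3/4 × 1 = 3/4.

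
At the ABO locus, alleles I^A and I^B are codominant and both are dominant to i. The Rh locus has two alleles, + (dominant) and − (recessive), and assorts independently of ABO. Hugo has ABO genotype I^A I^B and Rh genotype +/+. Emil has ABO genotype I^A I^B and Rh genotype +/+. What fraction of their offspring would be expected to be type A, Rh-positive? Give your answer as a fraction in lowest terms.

ABO cross I^A I^B × I^A I^B → offspring phenotypes: 1/4 A, 1/4 B, 1/2 AB.
Rh cross +/+ × +/+ → 1 Rh+.
Independent loci: P(type A, Rh-positive) = 1/4 × 1 = 1/4.

1/4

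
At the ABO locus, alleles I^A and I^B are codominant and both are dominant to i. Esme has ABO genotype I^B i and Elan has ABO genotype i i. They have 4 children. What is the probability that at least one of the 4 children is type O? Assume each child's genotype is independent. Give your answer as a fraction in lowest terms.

15/16

ABO cross I^B i × i i → 1/2 O, 1/2 B.
So P(type O) = 1/2 per child.
P(none) = (1/2)^4 = 1/16; P(at least one) = 1 − 1/16 = 15/16.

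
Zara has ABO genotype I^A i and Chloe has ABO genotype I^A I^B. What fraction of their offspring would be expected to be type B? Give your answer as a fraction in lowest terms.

ABO cross I^A i × I^A I^B → offspring phenotypes: 1/2 A, 1/4 B, 1/4 AB.
So P(type B) = 1/4.

1/4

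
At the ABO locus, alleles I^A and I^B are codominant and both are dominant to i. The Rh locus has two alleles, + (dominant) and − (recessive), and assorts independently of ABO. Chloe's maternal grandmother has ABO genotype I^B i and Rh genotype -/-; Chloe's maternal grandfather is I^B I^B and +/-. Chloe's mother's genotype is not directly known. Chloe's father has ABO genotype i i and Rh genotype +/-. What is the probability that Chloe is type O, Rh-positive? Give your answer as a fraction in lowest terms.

Chloe's mother's ABO genotype from I^B i × I^B I^B: 1/2 I^B I^B, 1/2 I^B i.
Crossing each possibility with the father i i and summing P(type O): 1/2·0 + 1/2·1/2 = 1/4.
Similarly for Rh via the mother's Rh distribution: P(Rh+) = 5/8.
Independent loci: 1/4 × 5/8 = 5/32.

5/32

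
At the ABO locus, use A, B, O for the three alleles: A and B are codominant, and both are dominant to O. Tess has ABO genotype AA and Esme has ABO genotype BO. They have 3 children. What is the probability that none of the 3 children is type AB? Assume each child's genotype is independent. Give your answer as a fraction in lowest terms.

1/8

ABO cross AA × BO → 1/2 A, 1/2 AB.
So P(type AB) = 1/2 per child.
P(not type AB) = 1/2 for one child; (1/2)^3 = 1/8.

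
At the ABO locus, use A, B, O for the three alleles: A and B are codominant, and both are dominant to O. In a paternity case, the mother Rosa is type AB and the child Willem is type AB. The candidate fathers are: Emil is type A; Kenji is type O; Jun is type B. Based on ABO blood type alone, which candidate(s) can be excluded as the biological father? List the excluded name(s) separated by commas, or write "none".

A candidate is excluded only if no genotype consistent with his phenotype could produce a type AB child with a type AB mother.
Kenji (type O): no genotype consistent with that phenotype can produce a type-AB child with a type-AB mother.

Kenji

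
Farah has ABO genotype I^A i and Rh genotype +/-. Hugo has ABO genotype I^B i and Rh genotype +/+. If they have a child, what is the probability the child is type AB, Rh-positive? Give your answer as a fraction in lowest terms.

ABO cross I^A i × I^B i → offspring phenotypes: 1/4 O, 1/4 A, 1/4 B, 1/4 AB.
Rh cross +/- × +/+ → 1 Rh+.
Independent loci: P(type AB, Rh-positive) = 1/4 × 1 = 1/4.

1/4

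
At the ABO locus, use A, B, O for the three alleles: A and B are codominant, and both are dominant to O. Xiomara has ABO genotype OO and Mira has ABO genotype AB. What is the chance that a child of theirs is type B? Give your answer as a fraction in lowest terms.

1/2

ABO cross OO × AB → offspring phenotypes: 1/2 A, 1/2 B.
So P(type B) = 1/2.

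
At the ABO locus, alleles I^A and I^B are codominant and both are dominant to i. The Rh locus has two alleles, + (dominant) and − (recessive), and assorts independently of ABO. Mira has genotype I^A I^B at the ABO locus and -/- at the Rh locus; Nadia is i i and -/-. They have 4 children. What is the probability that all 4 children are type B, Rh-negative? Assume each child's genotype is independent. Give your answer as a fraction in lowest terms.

1/16

ABO cross I^A I^B × i i → 1/2 A, 1/2 B.
Rh cross -/- × -/- → 1 Rh-; so P(type B, Rh-negative) = 1/2 × 1 = 1/2 per child.
All 4 independent: (1/2)^4 = 1/16.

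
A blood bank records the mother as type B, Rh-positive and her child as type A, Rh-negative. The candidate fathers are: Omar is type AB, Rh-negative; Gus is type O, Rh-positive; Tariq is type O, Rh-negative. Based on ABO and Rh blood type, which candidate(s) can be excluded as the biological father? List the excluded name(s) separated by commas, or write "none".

A candidate is excluded only if no genotype consistent with his phenotype could produce a type A, Rh-negative child with a type B, Rh-positive mother.
Gus (type O, Rh+): no genotype consistent with that phenotype can produce a type-A Rh- child with a type-B mother.
Tariq (type O, Rh-): no genotype consistent with that phenotype can produce a type-A Rh- child with a type-B mother.

Gus, Tariq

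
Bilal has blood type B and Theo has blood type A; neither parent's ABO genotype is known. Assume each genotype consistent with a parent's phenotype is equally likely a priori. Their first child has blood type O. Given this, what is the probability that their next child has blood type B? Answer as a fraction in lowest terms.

Possible genotypes: Bilal ∈ {BB, BO}; Theo ∈ {AA, AO}.
Weight each parental genotype pair by prior × P(type-O child):
  BO × AO: posterior weight 1; P(next child type B) = 1/4.
Weighted sum = 1/4.

1/4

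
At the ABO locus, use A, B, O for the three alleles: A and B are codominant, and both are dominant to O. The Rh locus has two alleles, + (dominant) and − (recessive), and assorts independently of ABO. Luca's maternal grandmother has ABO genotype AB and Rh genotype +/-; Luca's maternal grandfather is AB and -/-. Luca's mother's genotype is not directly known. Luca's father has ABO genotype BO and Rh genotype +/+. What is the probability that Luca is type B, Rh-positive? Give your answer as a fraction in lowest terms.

Luca's mother's ABO genotype from AB × AB: 1/4 AA, 1/2 AB, 1/4 BB.
Crossing each possibility with the father BO and summing P(type B): 1/4·0 + 1/2·1/2 + 1/4·1 = 1/2.
Similarly for Rh via the mother's Rh distribution: P(Rh+) = 1.
Independent loci: 1/2 × 1 = 1/2.

1/2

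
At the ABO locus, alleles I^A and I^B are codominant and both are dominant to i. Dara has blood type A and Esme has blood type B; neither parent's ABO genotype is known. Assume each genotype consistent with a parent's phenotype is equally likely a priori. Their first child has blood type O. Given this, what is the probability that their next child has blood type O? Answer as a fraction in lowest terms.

Possible genotypes: Dara ∈ {I^A I^A, I^A i}; Esme ∈ {I^B I^B, I^B i}.
Weight each parental genotype pair by prior × P(type-O child):
  I^A i × I^B i: posterior weight 1; P(next child type O) = 1/4.
Weighted sum = 1/4.

1/4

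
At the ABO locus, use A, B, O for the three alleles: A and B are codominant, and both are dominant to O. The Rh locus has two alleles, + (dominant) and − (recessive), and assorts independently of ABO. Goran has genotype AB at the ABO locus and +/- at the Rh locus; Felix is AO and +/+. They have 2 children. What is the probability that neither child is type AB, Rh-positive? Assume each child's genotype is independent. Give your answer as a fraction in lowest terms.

9/16

ABO cross AB × AO → 1/2 A, 1/4 B, 1/4 AB.
Rh cross +/- × +/+ → 1 Rh+; so P(type AB, Rh-positive) = 1/4 × 1 = 1/4 per child.
P(not type AB, Rh-positive) = 3/4 for one child; (3/4)^2 = 9/16.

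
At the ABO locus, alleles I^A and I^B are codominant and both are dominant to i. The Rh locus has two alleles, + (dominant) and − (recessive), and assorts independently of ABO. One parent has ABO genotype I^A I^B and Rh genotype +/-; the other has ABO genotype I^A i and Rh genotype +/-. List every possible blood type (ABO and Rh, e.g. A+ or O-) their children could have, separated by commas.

Gametes from I^A I^B × I^A i give offspring ABO genotypes I^A I^A, I^A I^B, I^A i, I^B i, i.e. phenotypes A, B, AB.
Rh cross +/- × +/- → phenotypes Rh+, Rh-.
Combining independently: A+, A-, B+, B-, AB+, AB-.

A+, A-, B+, B-, AB+, AB-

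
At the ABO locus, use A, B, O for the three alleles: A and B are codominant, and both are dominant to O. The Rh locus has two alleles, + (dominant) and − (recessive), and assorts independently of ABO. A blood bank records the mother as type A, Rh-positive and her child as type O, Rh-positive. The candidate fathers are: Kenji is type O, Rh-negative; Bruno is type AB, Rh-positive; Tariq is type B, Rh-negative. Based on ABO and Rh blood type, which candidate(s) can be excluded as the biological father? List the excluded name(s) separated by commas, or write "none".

Bruno

A candidate is excluded only if no genotype consistent with his phenotype could produce a type O, Rh-positive child with a type A, Rh-positive mother.
Bruno (type AB, Rh+): no genotype consistent with that phenotype can produce a type-O Rh+ child with a type-A mother.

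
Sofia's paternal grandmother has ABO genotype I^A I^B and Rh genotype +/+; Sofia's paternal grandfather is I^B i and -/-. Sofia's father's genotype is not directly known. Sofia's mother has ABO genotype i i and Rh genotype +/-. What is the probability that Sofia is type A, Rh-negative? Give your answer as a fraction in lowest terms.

1/16

Sofia's father's ABO genotype from I^A I^B × I^B i: 1/4 I^A I^B, 1/4 I^A i, 1/4 I^B I^B, 1/4 I^B i.
Crossing each possibility with the mother i i and summing P(type A): 1/4·1/2 + 1/4·1/2 + 1/4·0 + 1/4·0 = 1/4.
Similarly for Rh via the father's Rh distribution: P(Rh-) = 1/4.
Independent loci: 1/4 × 1/4 = 1/16.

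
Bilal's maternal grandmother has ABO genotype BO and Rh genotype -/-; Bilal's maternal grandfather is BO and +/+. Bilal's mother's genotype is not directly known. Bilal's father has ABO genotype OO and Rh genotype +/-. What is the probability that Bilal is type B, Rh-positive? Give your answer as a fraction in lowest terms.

3/8

Bilal's mother's ABO genotype from BO × BO: 1/4 BB, 1/2 BO, 1/4 OO.
Crossing each possibility with the father OO and summing P(type B): 1/4·1 + 1/2·1/2 + 1/4·0 = 1/2.
Similarly for Rh via the mother's Rh distribution: P(Rh+) = 3/4.
Independent loci: 1/2 × 3/4 = 3/8.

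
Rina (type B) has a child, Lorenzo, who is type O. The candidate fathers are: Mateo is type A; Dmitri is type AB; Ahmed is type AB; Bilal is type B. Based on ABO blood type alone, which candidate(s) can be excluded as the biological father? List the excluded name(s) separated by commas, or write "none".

A candidate is excluded only if no genotype consistent with his phenotype could produce a type O child with a type B mother.
Dmitri (type AB): no genotype consistent with that phenotype can produce a type-O child with a type-B mother.
Ahmed (type AB): no genotype consistent with that phenotype can produce a type-O child with a type-B mother.

Dmitri, Ahmed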